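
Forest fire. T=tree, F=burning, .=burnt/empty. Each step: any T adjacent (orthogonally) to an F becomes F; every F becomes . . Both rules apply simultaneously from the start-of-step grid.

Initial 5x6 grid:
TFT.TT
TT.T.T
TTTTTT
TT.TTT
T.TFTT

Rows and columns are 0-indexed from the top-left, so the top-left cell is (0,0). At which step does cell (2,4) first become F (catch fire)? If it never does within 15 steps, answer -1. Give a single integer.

Step 1: cell (2,4)='T' (+6 fires, +2 burnt)
Step 2: cell (2,4)='T' (+5 fires, +6 burnt)
Step 3: cell (2,4)='F' (+6 fires, +5 burnt)
  -> target ignites at step 3
Step 4: cell (2,4)='.' (+2 fires, +6 burnt)
Step 5: cell (2,4)='.' (+2 fires, +2 burnt)
Step 6: cell (2,4)='.' (+1 fires, +2 burnt)
Step 7: cell (2,4)='.' (+1 fires, +1 burnt)
Step 8: cell (2,4)='.' (+0 fires, +1 burnt)
  fire out at step 8

3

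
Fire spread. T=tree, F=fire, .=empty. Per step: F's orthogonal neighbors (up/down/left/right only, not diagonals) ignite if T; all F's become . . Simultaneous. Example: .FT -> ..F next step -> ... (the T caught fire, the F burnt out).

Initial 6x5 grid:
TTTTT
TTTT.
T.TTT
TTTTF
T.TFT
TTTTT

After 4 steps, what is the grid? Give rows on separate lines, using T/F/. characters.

Step 1: 5 trees catch fire, 2 burn out
  TTTTT
  TTTT.
  T.TTF
  TTTF.
  T.F.F
  TTTFT
Step 2: 4 trees catch fire, 5 burn out
  TTTTT
  TTTT.
  T.TF.
  TTF..
  T....
  TTF.F
Step 3: 4 trees catch fire, 4 burn out
  TTTTT
  TTTF.
  T.F..
  TF...
  T....
  TF...
Step 4: 4 trees catch fire, 4 burn out
  TTTFT
  TTF..
  T....
  F....
  T....
  F....

TTTFT
TTF..
T....
F....
T....
F....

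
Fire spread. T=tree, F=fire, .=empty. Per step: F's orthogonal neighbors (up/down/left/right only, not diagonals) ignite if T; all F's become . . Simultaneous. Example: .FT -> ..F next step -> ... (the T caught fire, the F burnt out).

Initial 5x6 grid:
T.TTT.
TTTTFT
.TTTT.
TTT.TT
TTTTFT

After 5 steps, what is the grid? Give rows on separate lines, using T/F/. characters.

Step 1: 7 trees catch fire, 2 burn out
  T.TTF.
  TTTF.F
  .TTTF.
  TTT.FT
  TTTF.F
Step 2: 5 trees catch fire, 7 burn out
  T.TF..
  TTF...
  .TTF..
  TTT..F
  TTF...
Step 3: 5 trees catch fire, 5 burn out
  T.F...
  TF....
  .TF...
  TTF...
  TF....
Step 4: 4 trees catch fire, 5 burn out
  T.....
  F.....
  .F....
  TF....
  F.....
Step 5: 2 trees catch fire, 4 burn out
  F.....
  ......
  ......
  F.....
  ......

F.....
......
......
F.....
......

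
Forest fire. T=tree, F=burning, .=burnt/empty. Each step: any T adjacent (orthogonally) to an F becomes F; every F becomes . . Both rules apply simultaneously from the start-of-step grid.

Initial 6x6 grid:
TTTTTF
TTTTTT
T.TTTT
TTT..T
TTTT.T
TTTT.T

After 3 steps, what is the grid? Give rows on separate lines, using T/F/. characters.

Step 1: 2 trees catch fire, 1 burn out
  TTTTF.
  TTTTTF
  T.TTTT
  TTT..T
  TTTT.T
  TTTT.T
Step 2: 3 trees catch fire, 2 burn out
  TTTF..
  TTTTF.
  T.TTTF
  TTT..T
  TTTT.T
  TTTT.T
Step 3: 4 trees catch fire, 3 burn out
  TTF...
  TTTF..
  T.TTF.
  TTT..F
  TTTT.T
  TTTT.T

TTF...
TTTF..
T.TTF.
TTT..F
TTTT.T
TTTT.T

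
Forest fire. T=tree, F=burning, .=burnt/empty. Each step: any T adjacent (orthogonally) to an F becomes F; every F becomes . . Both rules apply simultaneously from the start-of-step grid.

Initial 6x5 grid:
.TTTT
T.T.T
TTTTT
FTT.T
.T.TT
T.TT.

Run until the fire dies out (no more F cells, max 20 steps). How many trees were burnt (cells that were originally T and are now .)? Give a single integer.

Step 1: +2 fires, +1 burnt (F count now 2)
Step 2: +4 fires, +2 burnt (F count now 4)
Step 3: +1 fires, +4 burnt (F count now 1)
Step 4: +2 fires, +1 burnt (F count now 2)
Step 5: +2 fires, +2 burnt (F count now 2)
Step 6: +4 fires, +2 burnt (F count now 4)
Step 7: +2 fires, +4 burnt (F count now 2)
Step 8: +1 fires, +2 burnt (F count now 1)
Step 9: +1 fires, +1 burnt (F count now 1)
Step 10: +1 fires, +1 burnt (F count now 1)
Step 11: +0 fires, +1 burnt (F count now 0)
Fire out after step 11
Initially T: 21, now '.': 29
Total burnt (originally-T cells now '.'): 20

Answer: 20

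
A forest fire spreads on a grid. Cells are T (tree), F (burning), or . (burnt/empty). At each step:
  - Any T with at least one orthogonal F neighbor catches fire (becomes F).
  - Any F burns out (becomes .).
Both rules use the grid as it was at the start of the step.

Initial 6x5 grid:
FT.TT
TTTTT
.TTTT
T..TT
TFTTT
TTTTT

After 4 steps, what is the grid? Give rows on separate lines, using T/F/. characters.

Step 1: 5 trees catch fire, 2 burn out
  .F.TT
  FTTTT
  .TTTT
  T..TT
  F.FTT
  TFTTT
Step 2: 5 trees catch fire, 5 burn out
  ...TT
  .FTTT
  .TTTT
  F..TT
  ...FT
  F.FTT
Step 3: 5 trees catch fire, 5 burn out
  ...TT
  ..FTT
  .FTTT
  ...FT
  ....F
  ...FT
Step 4: 5 trees catch fire, 5 burn out
  ...TT
  ...FT
  ..FFT
  ....F
  .....
  ....F

...TT
...FT
..FFT
....F
.....
....F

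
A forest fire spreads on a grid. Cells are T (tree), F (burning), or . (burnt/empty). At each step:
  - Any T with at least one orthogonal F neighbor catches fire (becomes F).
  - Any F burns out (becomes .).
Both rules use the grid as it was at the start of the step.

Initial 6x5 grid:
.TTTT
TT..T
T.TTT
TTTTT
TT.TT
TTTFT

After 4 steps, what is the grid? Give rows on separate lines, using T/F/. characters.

Step 1: 3 trees catch fire, 1 burn out
  .TTTT
  TT..T
  T.TTT
  TTTTT
  TT.FT
  TTF.F
Step 2: 3 trees catch fire, 3 burn out
  .TTTT
  TT..T
  T.TTT
  TTTFT
  TT..F
  TF...
Step 3: 5 trees catch fire, 3 burn out
  .TTTT
  TT..T
  T.TFT
  TTF.F
  TF...
  F....
Step 4: 4 trees catch fire, 5 burn out
  .TTTT
  TT..T
  T.F.F
  TF...
  F....
  .....

.TTTT
TT..T
T.F.F
TF...
F....
.....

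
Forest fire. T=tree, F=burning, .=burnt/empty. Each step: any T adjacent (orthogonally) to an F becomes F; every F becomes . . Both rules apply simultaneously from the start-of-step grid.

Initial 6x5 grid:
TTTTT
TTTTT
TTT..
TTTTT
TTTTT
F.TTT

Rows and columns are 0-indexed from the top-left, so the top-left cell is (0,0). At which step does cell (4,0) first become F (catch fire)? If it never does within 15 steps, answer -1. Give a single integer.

Step 1: cell (4,0)='F' (+1 fires, +1 burnt)
  -> target ignites at step 1
Step 2: cell (4,0)='.' (+2 fires, +1 burnt)
Step 3: cell (4,0)='.' (+3 fires, +2 burnt)
Step 4: cell (4,0)='.' (+5 fires, +3 burnt)
Step 5: cell (4,0)='.' (+6 fires, +5 burnt)
Step 6: cell (4,0)='.' (+4 fires, +6 burnt)
Step 7: cell (4,0)='.' (+2 fires, +4 burnt)
Step 8: cell (4,0)='.' (+2 fires, +2 burnt)
Step 9: cell (4,0)='.' (+1 fires, +2 burnt)
Step 10: cell (4,0)='.' (+0 fires, +1 burnt)
  fire out at step 10

1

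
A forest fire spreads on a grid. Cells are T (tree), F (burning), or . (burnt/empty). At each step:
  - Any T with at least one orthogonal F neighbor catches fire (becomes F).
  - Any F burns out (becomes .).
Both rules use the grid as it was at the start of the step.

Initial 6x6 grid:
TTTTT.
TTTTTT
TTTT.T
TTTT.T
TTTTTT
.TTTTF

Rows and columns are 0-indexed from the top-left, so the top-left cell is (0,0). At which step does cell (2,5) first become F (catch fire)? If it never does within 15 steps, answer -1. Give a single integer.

Step 1: cell (2,5)='T' (+2 fires, +1 burnt)
Step 2: cell (2,5)='T' (+3 fires, +2 burnt)
Step 3: cell (2,5)='F' (+3 fires, +3 burnt)
  -> target ignites at step 3
Step 4: cell (2,5)='.' (+4 fires, +3 burnt)
Step 5: cell (2,5)='.' (+4 fires, +4 burnt)
Step 6: cell (2,5)='.' (+5 fires, +4 burnt)
Step 7: cell (2,5)='.' (+4 fires, +5 burnt)
Step 8: cell (2,5)='.' (+3 fires, +4 burnt)
Step 9: cell (2,5)='.' (+2 fires, +3 burnt)
Step 10: cell (2,5)='.' (+1 fires, +2 burnt)
Step 11: cell (2,5)='.' (+0 fires, +1 burnt)
  fire out at step 11

3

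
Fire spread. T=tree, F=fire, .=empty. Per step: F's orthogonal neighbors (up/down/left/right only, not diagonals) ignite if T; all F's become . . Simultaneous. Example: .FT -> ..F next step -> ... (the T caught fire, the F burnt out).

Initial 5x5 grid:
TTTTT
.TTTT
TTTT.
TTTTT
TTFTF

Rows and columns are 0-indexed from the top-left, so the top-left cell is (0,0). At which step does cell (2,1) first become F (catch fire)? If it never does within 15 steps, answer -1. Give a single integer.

Step 1: cell (2,1)='T' (+4 fires, +2 burnt)
Step 2: cell (2,1)='T' (+4 fires, +4 burnt)
Step 3: cell (2,1)='F' (+4 fires, +4 burnt)
  -> target ignites at step 3
Step 4: cell (2,1)='.' (+4 fires, +4 burnt)
Step 5: cell (2,1)='.' (+3 fires, +4 burnt)
Step 6: cell (2,1)='.' (+2 fires, +3 burnt)
Step 7: cell (2,1)='.' (+0 fires, +2 burnt)
  fire out at step 7

3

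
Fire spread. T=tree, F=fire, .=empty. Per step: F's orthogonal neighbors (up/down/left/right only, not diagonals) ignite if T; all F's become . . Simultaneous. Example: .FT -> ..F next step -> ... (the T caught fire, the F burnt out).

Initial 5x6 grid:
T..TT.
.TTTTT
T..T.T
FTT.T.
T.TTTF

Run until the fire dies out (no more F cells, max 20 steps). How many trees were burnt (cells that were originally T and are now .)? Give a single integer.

Step 1: +4 fires, +2 burnt (F count now 4)
Step 2: +3 fires, +4 burnt (F count now 3)
Step 3: +1 fires, +3 burnt (F count now 1)
Step 4: +0 fires, +1 burnt (F count now 0)
Fire out after step 4
Initially T: 18, now '.': 20
Total burnt (originally-T cells now '.'): 8

Answer: 8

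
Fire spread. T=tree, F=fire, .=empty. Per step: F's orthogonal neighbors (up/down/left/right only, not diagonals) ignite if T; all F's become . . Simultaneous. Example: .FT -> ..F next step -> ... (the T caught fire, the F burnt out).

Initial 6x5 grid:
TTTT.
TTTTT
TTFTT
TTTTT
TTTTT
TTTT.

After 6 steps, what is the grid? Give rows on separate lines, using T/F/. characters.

Step 1: 4 trees catch fire, 1 burn out
  TTTT.
  TTFTT
  TF.FT
  TTFTT
  TTTTT
  TTTT.
Step 2: 8 trees catch fire, 4 burn out
  TTFT.
  TF.FT
  F...F
  TF.FT
  TTFTT
  TTTT.
Step 3: 9 trees catch fire, 8 burn out
  TF.F.
  F...F
  .....
  F...F
  TF.FT
  TTFT.
Step 4: 5 trees catch fire, 9 burn out
  F....
  .....
  .....
  .....
  F...F
  TF.F.
Step 5: 1 trees catch fire, 5 burn out
  .....
  .....
  .....
  .....
  .....
  F....
Step 6: 0 trees catch fire, 1 burn out
  .....
  .....
  .....
  .....
  .....
  .....

.....
.....
.....
.....
.....
.....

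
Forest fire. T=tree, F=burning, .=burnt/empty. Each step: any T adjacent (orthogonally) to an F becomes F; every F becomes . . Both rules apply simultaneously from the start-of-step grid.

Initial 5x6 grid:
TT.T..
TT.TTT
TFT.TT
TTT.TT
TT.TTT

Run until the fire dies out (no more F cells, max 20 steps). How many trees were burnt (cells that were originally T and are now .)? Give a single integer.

Answer: 11

Derivation:
Step 1: +4 fires, +1 burnt (F count now 4)
Step 2: +5 fires, +4 burnt (F count now 5)
Step 3: +2 fires, +5 burnt (F count now 2)
Step 4: +0 fires, +2 burnt (F count now 0)
Fire out after step 4
Initially T: 22, now '.': 19
Total burnt (originally-T cells now '.'): 11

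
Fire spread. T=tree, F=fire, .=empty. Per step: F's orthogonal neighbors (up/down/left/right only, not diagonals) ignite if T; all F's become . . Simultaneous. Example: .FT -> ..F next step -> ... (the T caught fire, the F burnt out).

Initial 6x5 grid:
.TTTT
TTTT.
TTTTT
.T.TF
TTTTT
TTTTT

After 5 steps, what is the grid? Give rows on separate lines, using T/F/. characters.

Step 1: 3 trees catch fire, 1 burn out
  .TTTT
  TTTT.
  TTTTF
  .T.F.
  TTTTF
  TTTTT
Step 2: 3 trees catch fire, 3 burn out
  .TTTT
  TTTT.
  TTTF.
  .T...
  TTTF.
  TTTTF
Step 3: 4 trees catch fire, 3 burn out
  .TTTT
  TTTF.
  TTF..
  .T...
  TTF..
  TTTF.
Step 4: 5 trees catch fire, 4 burn out
  .TTFT
  TTF..
  TF...
  .T...
  TF...
  TTF..
Step 5: 7 trees catch fire, 5 burn out
  .TF.F
  TF...
  F....
  .F...
  F....
  TF...

.TF.F
TF...
F....
.F...
F....
TF...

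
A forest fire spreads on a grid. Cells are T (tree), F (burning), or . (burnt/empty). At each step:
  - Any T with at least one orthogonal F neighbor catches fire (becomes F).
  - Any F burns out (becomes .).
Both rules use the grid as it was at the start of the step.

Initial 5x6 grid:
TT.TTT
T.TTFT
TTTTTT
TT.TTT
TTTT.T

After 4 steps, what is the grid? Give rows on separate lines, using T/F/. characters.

Step 1: 4 trees catch fire, 1 burn out
  TT.TFT
  T.TF.F
  TTTTFT
  TT.TTT
  TTTT.T
Step 2: 6 trees catch fire, 4 burn out
  TT.F.F
  T.F...
  TTTF.F
  TT.TFT
  TTTT.T
Step 3: 3 trees catch fire, 6 burn out
  TT....
  T.....
  TTF...
  TT.F.F
  TTTT.T
Step 4: 3 trees catch fire, 3 burn out
  TT....
  T.....
  TF....
  TT....
  TTTF.F

TT....
T.....
TF....
TT....
TTTF.F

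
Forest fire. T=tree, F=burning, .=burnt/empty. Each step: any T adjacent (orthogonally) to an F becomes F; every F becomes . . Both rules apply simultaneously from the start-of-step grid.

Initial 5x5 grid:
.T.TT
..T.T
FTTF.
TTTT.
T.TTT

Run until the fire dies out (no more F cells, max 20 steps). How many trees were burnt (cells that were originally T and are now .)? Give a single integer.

Step 1: +4 fires, +2 burnt (F count now 4)
Step 2: +5 fires, +4 burnt (F count now 5)
Step 3: +2 fires, +5 burnt (F count now 2)
Step 4: +0 fires, +2 burnt (F count now 0)
Fire out after step 4
Initially T: 15, now '.': 21
Total burnt (originally-T cells now '.'): 11

Answer: 11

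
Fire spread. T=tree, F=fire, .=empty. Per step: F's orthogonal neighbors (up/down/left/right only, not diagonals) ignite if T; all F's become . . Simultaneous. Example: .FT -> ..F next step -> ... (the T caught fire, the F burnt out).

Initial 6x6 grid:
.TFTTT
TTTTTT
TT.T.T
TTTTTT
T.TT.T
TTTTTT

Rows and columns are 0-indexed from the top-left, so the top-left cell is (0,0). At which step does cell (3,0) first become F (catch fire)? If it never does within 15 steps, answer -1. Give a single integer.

Step 1: cell (3,0)='T' (+3 fires, +1 burnt)
Step 2: cell (3,0)='T' (+3 fires, +3 burnt)
Step 3: cell (3,0)='T' (+5 fires, +3 burnt)
Step 4: cell (3,0)='T' (+4 fires, +5 burnt)
Step 5: cell (3,0)='F' (+5 fires, +4 burnt)
  -> target ignites at step 5
Step 6: cell (3,0)='.' (+4 fires, +5 burnt)
Step 7: cell (3,0)='.' (+4 fires, +4 burnt)
Step 8: cell (3,0)='.' (+2 fires, +4 burnt)
Step 9: cell (3,0)='.' (+0 fires, +2 burnt)
  fire out at step 9

5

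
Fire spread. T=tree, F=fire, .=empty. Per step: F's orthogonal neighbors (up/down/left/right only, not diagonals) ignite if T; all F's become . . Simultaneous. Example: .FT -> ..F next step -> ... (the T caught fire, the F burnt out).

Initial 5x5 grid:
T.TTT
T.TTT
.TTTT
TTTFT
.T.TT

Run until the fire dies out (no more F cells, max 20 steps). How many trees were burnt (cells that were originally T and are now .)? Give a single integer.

Answer: 17

Derivation:
Step 1: +4 fires, +1 burnt (F count now 4)
Step 2: +5 fires, +4 burnt (F count now 5)
Step 3: +6 fires, +5 burnt (F count now 6)
Step 4: +2 fires, +6 burnt (F count now 2)
Step 5: +0 fires, +2 burnt (F count now 0)
Fire out after step 5
Initially T: 19, now '.': 23
Total burnt (originally-T cells now '.'): 17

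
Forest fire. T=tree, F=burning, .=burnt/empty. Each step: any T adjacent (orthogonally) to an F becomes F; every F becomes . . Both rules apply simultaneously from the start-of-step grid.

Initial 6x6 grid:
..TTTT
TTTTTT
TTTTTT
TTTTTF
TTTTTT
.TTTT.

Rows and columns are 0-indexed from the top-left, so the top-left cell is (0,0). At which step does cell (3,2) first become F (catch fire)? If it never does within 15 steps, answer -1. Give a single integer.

Step 1: cell (3,2)='T' (+3 fires, +1 burnt)
Step 2: cell (3,2)='T' (+4 fires, +3 burnt)
Step 3: cell (3,2)='F' (+6 fires, +4 burnt)
  -> target ignites at step 3
Step 4: cell (3,2)='.' (+6 fires, +6 burnt)
Step 5: cell (3,2)='.' (+6 fires, +6 burnt)
Step 6: cell (3,2)='.' (+5 fires, +6 burnt)
Step 7: cell (3,2)='.' (+1 fires, +5 burnt)
Step 8: cell (3,2)='.' (+0 fires, +1 burnt)
  fire out at step 8

3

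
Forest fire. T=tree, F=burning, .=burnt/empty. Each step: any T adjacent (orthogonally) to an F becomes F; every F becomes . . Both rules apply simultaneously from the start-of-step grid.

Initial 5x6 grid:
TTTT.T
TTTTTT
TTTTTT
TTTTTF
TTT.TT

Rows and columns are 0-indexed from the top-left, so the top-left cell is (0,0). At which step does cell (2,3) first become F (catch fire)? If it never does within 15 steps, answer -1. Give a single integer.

Step 1: cell (2,3)='T' (+3 fires, +1 burnt)
Step 2: cell (2,3)='T' (+4 fires, +3 burnt)
Step 3: cell (2,3)='F' (+4 fires, +4 burnt)
  -> target ignites at step 3
Step 4: cell (2,3)='.' (+4 fires, +4 burnt)
Step 5: cell (2,3)='.' (+5 fires, +4 burnt)
Step 6: cell (2,3)='.' (+4 fires, +5 burnt)
Step 7: cell (2,3)='.' (+2 fires, +4 burnt)
Step 8: cell (2,3)='.' (+1 fires, +2 burnt)
Step 9: cell (2,3)='.' (+0 fires, +1 burnt)
  fire out at step 9

3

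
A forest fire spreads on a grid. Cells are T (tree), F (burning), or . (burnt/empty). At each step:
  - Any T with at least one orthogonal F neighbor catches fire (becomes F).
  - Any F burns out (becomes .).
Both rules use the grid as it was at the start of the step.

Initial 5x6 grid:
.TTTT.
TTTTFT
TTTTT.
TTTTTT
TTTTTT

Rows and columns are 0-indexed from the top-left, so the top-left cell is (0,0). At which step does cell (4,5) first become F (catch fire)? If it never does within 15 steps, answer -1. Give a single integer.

Step 1: cell (4,5)='T' (+4 fires, +1 burnt)
Step 2: cell (4,5)='T' (+4 fires, +4 burnt)
Step 3: cell (4,5)='T' (+6 fires, +4 burnt)
Step 4: cell (4,5)='F' (+6 fires, +6 burnt)
  -> target ignites at step 4
Step 5: cell (4,5)='.' (+3 fires, +6 burnt)
Step 6: cell (4,5)='.' (+2 fires, +3 burnt)
Step 7: cell (4,5)='.' (+1 fires, +2 burnt)
Step 8: cell (4,5)='.' (+0 fires, +1 burnt)
  fire out at step 8

4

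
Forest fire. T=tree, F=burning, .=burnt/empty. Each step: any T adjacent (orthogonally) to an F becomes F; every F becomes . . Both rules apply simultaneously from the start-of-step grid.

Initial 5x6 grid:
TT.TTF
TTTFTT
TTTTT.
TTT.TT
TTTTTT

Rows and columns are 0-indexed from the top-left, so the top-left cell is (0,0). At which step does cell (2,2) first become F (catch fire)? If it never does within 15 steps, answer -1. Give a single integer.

Step 1: cell (2,2)='T' (+6 fires, +2 burnt)
Step 2: cell (2,2)='F' (+3 fires, +6 burnt)
  -> target ignites at step 2
Step 3: cell (2,2)='.' (+5 fires, +3 burnt)
Step 4: cell (2,2)='.' (+6 fires, +5 burnt)
Step 5: cell (2,2)='.' (+4 fires, +6 burnt)
Step 6: cell (2,2)='.' (+1 fires, +4 burnt)
Step 7: cell (2,2)='.' (+0 fires, +1 burnt)
  fire out at step 7

2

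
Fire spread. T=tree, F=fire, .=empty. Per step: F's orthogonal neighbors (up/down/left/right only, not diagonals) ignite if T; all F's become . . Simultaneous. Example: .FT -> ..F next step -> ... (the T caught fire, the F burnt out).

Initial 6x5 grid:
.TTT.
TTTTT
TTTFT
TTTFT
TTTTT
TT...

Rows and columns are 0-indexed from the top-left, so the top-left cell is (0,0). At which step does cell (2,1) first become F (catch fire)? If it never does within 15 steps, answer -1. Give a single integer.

Step 1: cell (2,1)='T' (+6 fires, +2 burnt)
Step 2: cell (2,1)='F' (+7 fires, +6 burnt)
  -> target ignites at step 2
Step 3: cell (2,1)='.' (+5 fires, +7 burnt)
Step 4: cell (2,1)='.' (+4 fires, +5 burnt)
Step 5: cell (2,1)='.' (+1 fires, +4 burnt)
Step 6: cell (2,1)='.' (+0 fires, +1 burnt)
  fire out at step 6

2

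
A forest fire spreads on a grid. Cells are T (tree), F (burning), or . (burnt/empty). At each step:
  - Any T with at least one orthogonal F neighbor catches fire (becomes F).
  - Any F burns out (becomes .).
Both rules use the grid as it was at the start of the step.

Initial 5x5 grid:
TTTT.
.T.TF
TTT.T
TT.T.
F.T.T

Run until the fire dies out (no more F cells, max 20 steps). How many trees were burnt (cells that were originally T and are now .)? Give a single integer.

Answer: 12

Derivation:
Step 1: +3 fires, +2 burnt (F count now 3)
Step 2: +3 fires, +3 burnt (F count now 3)
Step 3: +2 fires, +3 burnt (F count now 2)
Step 4: +3 fires, +2 burnt (F count now 3)
Step 5: +1 fires, +3 burnt (F count now 1)
Step 6: +0 fires, +1 burnt (F count now 0)
Fire out after step 6
Initially T: 15, now '.': 22
Total burnt (originally-T cells now '.'): 12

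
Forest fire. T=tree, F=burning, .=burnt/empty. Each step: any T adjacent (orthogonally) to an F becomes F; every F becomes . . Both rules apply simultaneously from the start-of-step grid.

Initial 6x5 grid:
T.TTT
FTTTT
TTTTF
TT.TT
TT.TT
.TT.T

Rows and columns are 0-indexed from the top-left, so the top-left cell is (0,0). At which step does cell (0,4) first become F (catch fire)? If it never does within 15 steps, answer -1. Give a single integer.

Step 1: cell (0,4)='T' (+6 fires, +2 burnt)
Step 2: cell (0,4)='F' (+8 fires, +6 burnt)
  -> target ignites at step 2
Step 3: cell (0,4)='.' (+6 fires, +8 burnt)
Step 4: cell (0,4)='.' (+1 fires, +6 burnt)
Step 5: cell (0,4)='.' (+1 fires, +1 burnt)
Step 6: cell (0,4)='.' (+1 fires, +1 burnt)
Step 7: cell (0,4)='.' (+0 fires, +1 burnt)
  fire out at step 7

2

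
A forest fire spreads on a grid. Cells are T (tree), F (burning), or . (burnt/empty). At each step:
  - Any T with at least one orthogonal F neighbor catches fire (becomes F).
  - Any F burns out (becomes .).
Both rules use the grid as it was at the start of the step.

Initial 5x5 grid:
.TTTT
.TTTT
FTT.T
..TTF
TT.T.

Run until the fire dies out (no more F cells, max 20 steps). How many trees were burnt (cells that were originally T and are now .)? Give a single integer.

Answer: 14

Derivation:
Step 1: +3 fires, +2 burnt (F count now 3)
Step 2: +5 fires, +3 burnt (F count now 5)
Step 3: +4 fires, +5 burnt (F count now 4)
Step 4: +2 fires, +4 burnt (F count now 2)
Step 5: +0 fires, +2 burnt (F count now 0)
Fire out after step 5
Initially T: 16, now '.': 23
Total burnt (originally-T cells now '.'): 14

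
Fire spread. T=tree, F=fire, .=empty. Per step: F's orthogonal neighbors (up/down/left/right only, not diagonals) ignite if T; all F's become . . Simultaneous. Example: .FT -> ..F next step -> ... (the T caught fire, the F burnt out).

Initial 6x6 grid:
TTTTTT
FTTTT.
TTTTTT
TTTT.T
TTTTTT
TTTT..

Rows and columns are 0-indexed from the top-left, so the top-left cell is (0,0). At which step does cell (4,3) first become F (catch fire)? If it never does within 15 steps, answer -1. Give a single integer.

Step 1: cell (4,3)='T' (+3 fires, +1 burnt)
Step 2: cell (4,3)='T' (+4 fires, +3 burnt)
Step 3: cell (4,3)='T' (+5 fires, +4 burnt)
Step 4: cell (4,3)='T' (+6 fires, +5 burnt)
Step 5: cell (4,3)='T' (+5 fires, +6 burnt)
Step 6: cell (4,3)='F' (+4 fires, +5 burnt)
  -> target ignites at step 6
Step 7: cell (4,3)='.' (+3 fires, +4 burnt)
Step 8: cell (4,3)='.' (+1 fires, +3 burnt)
Step 9: cell (4,3)='.' (+0 fires, +1 burnt)
  fire out at step 9

6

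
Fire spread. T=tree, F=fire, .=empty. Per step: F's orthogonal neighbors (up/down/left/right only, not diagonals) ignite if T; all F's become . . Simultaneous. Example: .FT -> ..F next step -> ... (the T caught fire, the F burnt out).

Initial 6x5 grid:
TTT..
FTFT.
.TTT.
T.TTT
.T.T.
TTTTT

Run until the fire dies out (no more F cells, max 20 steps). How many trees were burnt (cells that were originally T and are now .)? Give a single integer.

Step 1: +5 fires, +2 burnt (F count now 5)
Step 2: +4 fires, +5 burnt (F count now 4)
Step 3: +1 fires, +4 burnt (F count now 1)
Step 4: +2 fires, +1 burnt (F count now 2)
Step 5: +1 fires, +2 burnt (F count now 1)
Step 6: +2 fires, +1 burnt (F count now 2)
Step 7: +1 fires, +2 burnt (F count now 1)
Step 8: +2 fires, +1 burnt (F count now 2)
Step 9: +0 fires, +2 burnt (F count now 0)
Fire out after step 9
Initially T: 19, now '.': 29
Total burnt (originally-T cells now '.'): 18

Answer: 18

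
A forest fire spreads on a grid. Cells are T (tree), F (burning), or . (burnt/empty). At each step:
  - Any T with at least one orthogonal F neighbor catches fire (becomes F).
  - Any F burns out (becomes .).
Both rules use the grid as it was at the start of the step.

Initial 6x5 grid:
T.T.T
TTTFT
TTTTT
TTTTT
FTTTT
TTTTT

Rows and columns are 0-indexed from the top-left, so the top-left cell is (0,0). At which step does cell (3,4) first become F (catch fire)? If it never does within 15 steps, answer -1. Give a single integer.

Step 1: cell (3,4)='T' (+6 fires, +2 burnt)
Step 2: cell (3,4)='T' (+10 fires, +6 burnt)
Step 3: cell (3,4)='F' (+6 fires, +10 burnt)
  -> target ignites at step 3
Step 4: cell (3,4)='.' (+3 fires, +6 burnt)
Step 5: cell (3,4)='.' (+1 fires, +3 burnt)
Step 6: cell (3,4)='.' (+0 fires, +1 burnt)
  fire out at step 6

3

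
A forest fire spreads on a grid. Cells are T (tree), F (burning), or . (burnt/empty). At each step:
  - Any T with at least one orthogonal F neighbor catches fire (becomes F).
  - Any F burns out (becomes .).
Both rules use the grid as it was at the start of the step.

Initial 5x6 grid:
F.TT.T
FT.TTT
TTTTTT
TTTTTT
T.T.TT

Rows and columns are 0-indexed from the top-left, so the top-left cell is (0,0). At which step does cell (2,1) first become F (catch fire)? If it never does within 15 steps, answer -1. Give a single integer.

Step 1: cell (2,1)='T' (+2 fires, +2 burnt)
Step 2: cell (2,1)='F' (+2 fires, +2 burnt)
  -> target ignites at step 2
Step 3: cell (2,1)='.' (+3 fires, +2 burnt)
Step 4: cell (2,1)='.' (+2 fires, +3 burnt)
Step 5: cell (2,1)='.' (+4 fires, +2 burnt)
Step 6: cell (2,1)='.' (+4 fires, +4 burnt)
Step 7: cell (2,1)='.' (+4 fires, +4 burnt)
Step 8: cell (2,1)='.' (+2 fires, +4 burnt)
Step 9: cell (2,1)='.' (+0 fires, +2 burnt)
  fire out at step 9

2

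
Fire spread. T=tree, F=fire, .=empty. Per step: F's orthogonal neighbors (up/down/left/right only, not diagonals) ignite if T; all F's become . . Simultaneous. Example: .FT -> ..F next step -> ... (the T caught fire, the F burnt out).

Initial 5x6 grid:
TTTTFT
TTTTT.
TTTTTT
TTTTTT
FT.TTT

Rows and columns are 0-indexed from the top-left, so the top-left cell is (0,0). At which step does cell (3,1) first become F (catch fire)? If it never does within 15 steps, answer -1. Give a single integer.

Step 1: cell (3,1)='T' (+5 fires, +2 burnt)
Step 2: cell (3,1)='F' (+5 fires, +5 burnt)
  -> target ignites at step 2
Step 3: cell (3,1)='.' (+8 fires, +5 burnt)
Step 4: cell (3,1)='.' (+6 fires, +8 burnt)
Step 5: cell (3,1)='.' (+2 fires, +6 burnt)
Step 6: cell (3,1)='.' (+0 fires, +2 burnt)
  fire out at step 6

2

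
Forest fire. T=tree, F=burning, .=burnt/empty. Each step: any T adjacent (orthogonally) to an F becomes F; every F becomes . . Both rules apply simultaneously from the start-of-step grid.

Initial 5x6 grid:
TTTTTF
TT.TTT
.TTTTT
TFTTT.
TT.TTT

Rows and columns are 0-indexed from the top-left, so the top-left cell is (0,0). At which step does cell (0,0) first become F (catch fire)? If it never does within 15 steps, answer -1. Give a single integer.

Step 1: cell (0,0)='T' (+6 fires, +2 burnt)
Step 2: cell (0,0)='T' (+7 fires, +6 burnt)
Step 3: cell (0,0)='T' (+8 fires, +7 burnt)
Step 4: cell (0,0)='F' (+2 fires, +8 burnt)
  -> target ignites at step 4
Step 5: cell (0,0)='.' (+1 fires, +2 burnt)
Step 6: cell (0,0)='.' (+0 fires, +1 burnt)
  fire out at step 6

4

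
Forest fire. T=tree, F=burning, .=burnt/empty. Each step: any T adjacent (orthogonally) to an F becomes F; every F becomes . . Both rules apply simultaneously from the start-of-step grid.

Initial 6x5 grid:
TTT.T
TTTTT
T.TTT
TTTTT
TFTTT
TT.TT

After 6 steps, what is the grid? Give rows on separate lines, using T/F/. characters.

Step 1: 4 trees catch fire, 1 burn out
  TTT.T
  TTTTT
  T.TTT
  TFTTT
  F.FTT
  TF.TT
Step 2: 4 trees catch fire, 4 burn out
  TTT.T
  TTTTT
  T.TTT
  F.FTT
  ...FT
  F..TT
Step 3: 5 trees catch fire, 4 burn out
  TTT.T
  TTTTT
  F.FTT
  ...FT
  ....F
  ...FT
Step 4: 5 trees catch fire, 5 burn out
  TTT.T
  FTFTT
  ...FT
  ....F
  .....
  ....F
Step 5: 5 trees catch fire, 5 burn out
  FTF.T
  .F.FT
  ....F
  .....
  .....
  .....
Step 6: 2 trees catch fire, 5 burn out
  .F..T
  ....F
  .....
  .....
  .....
  .....

.F..T
....F
.....
.....
.....
.....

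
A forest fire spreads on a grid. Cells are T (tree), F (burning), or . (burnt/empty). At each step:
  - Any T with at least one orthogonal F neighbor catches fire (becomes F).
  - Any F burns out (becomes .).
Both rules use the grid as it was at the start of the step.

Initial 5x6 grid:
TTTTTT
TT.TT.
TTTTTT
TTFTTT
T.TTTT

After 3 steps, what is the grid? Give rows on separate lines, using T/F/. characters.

Step 1: 4 trees catch fire, 1 burn out
  TTTTTT
  TT.TT.
  TTFTTT
  TF.FTT
  T.FTTT
Step 2: 5 trees catch fire, 4 burn out
  TTTTTT
  TT.TT.
  TF.FTT
  F...FT
  T..FTT
Step 3: 7 trees catch fire, 5 burn out
  TTTTTT
  TF.FT.
  F...FT
  .....F
  F...FT

TTTTTT
TF.FT.
F...FT
.....F
F...FT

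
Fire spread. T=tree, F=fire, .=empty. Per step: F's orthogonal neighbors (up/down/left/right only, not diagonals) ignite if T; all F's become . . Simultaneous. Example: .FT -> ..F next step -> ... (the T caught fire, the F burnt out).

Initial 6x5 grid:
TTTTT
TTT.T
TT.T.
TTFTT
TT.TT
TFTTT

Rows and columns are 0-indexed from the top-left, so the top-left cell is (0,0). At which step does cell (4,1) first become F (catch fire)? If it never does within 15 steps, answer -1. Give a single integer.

Step 1: cell (4,1)='F' (+5 fires, +2 burnt)
  -> target ignites at step 1
Step 2: cell (4,1)='.' (+7 fires, +5 burnt)
Step 3: cell (4,1)='.' (+4 fires, +7 burnt)
Step 4: cell (4,1)='.' (+3 fires, +4 burnt)
Step 5: cell (4,1)='.' (+2 fires, +3 burnt)
Step 6: cell (4,1)='.' (+1 fires, +2 burnt)
Step 7: cell (4,1)='.' (+1 fires, +1 burnt)
Step 8: cell (4,1)='.' (+1 fires, +1 burnt)
Step 9: cell (4,1)='.' (+0 fires, +1 burnt)
  fire out at step 9

1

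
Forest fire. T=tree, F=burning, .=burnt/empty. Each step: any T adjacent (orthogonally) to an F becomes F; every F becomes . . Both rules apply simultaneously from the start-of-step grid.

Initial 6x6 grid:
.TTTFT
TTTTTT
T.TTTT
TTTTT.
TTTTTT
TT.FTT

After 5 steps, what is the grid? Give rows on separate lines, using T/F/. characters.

Step 1: 5 trees catch fire, 2 burn out
  .TTF.F
  TTTTFT
  T.TTTT
  TTTTT.
  TTTFTT
  TT..FT
Step 2: 8 trees catch fire, 5 burn out
  .TF...
  TTTF.F
  T.TTFT
  TTTFT.
  TTF.FT
  TT...F
Step 3: 8 trees catch fire, 8 burn out
  .F....
  TTF...
  T.TF.F
  TTF.F.
  TF...F
  TT....
Step 4: 5 trees catch fire, 8 burn out
  ......
  TF....
  T.F...
  TF....
  F.....
  TF....
Step 5: 3 trees catch fire, 5 burn out
  ......
  F.....
  T.....
  F.....
  ......
  F.....

......
F.....
T.....
F.....
......
F.....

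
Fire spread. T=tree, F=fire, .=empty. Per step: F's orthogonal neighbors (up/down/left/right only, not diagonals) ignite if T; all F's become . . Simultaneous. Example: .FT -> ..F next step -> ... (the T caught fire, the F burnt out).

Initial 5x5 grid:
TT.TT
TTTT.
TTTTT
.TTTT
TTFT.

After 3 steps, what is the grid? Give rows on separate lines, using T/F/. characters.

Step 1: 3 trees catch fire, 1 burn out
  TT.TT
  TTTT.
  TTTTT
  .TFTT
  TF.F.
Step 2: 4 trees catch fire, 3 burn out
  TT.TT
  TTTT.
  TTFTT
  .F.FT
  F....
Step 3: 4 trees catch fire, 4 burn out
  TT.TT
  TTFT.
  TF.FT
  ....F
  .....

TT.TT
TTFT.
TF.FT
....F
.....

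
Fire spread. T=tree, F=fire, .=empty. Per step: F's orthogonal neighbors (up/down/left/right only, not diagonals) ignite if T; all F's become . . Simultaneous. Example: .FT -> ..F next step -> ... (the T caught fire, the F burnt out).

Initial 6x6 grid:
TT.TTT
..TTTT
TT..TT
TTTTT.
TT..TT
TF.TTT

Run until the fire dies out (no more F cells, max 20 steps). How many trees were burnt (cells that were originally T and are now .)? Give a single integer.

Answer: 24

Derivation:
Step 1: +2 fires, +1 burnt (F count now 2)
Step 2: +2 fires, +2 burnt (F count now 2)
Step 3: +3 fires, +2 burnt (F count now 3)
Step 4: +2 fires, +3 burnt (F count now 2)
Step 5: +1 fires, +2 burnt (F count now 1)
Step 6: +2 fires, +1 burnt (F count now 2)
Step 7: +4 fires, +2 burnt (F count now 4)
Step 8: +5 fires, +4 burnt (F count now 5)
Step 9: +3 fires, +5 burnt (F count now 3)
Step 10: +0 fires, +3 burnt (F count now 0)
Fire out after step 10
Initially T: 26, now '.': 34
Total burnt (originally-T cells now '.'): 24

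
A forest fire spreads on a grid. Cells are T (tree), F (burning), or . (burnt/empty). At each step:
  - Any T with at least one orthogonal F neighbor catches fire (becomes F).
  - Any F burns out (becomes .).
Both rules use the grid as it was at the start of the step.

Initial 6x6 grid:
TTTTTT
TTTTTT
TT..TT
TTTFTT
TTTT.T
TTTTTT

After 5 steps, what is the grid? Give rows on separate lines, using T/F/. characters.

Step 1: 3 trees catch fire, 1 burn out
  TTTTTT
  TTTTTT
  TT..TT
  TTF.FT
  TTTF.T
  TTTTTT
Step 2: 5 trees catch fire, 3 burn out
  TTTTTT
  TTTTTT
  TT..FT
  TF...F
  TTF..T
  TTTFTT
Step 3: 8 trees catch fire, 5 burn out
  TTTTTT
  TTTTFT
  TF...F
  F.....
  TF...F
  TTF.FT
Step 4: 8 trees catch fire, 8 burn out
  TTTTFT
  TFTF.F
  F.....
  ......
  F.....
  TF...F
Step 5: 6 trees catch fire, 8 burn out
  TFTF.F
  F.F...
  ......
  ......
  ......
  F.....

TFTF.F
F.F...
......
......
......
F.....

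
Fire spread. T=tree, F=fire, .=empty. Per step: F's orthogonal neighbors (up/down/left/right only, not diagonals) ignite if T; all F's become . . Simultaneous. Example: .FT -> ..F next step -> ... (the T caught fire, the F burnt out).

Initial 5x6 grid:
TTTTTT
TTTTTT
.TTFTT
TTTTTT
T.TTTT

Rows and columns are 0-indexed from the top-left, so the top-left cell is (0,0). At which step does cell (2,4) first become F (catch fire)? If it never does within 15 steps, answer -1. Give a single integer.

Step 1: cell (2,4)='F' (+4 fires, +1 burnt)
  -> target ignites at step 1
Step 2: cell (2,4)='.' (+8 fires, +4 burnt)
Step 3: cell (2,4)='.' (+8 fires, +8 burnt)
Step 4: cell (2,4)='.' (+5 fires, +8 burnt)
Step 5: cell (2,4)='.' (+2 fires, +5 burnt)
Step 6: cell (2,4)='.' (+0 fires, +2 burnt)
  fire out at step 6

1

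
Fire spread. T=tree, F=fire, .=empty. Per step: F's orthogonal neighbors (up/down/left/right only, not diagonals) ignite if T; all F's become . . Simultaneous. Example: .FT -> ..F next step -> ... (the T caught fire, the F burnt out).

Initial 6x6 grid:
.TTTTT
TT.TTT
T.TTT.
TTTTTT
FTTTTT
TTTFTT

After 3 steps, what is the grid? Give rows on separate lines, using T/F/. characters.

Step 1: 6 trees catch fire, 2 burn out
  .TTTTT
  TT.TTT
  T.TTT.
  FTTTTT
  .FTFTT
  FTF.FT
Step 2: 7 trees catch fire, 6 burn out
  .TTTTT
  TT.TTT
  F.TTT.
  .FTFTT
  ..F.FT
  .F...F
Step 3: 5 trees catch fire, 7 burn out
  .TTTTT
  FT.TTT
  ..TFT.
  ..F.FT
  .....F
  ......

.TTTTT
FT.TTT
..TFT.
..F.FT
.....F
......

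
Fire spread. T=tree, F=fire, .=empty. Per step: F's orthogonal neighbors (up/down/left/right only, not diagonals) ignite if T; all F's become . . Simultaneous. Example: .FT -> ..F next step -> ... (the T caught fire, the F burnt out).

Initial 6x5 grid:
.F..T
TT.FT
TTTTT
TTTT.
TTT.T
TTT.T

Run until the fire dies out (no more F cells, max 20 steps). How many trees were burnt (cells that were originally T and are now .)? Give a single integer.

Answer: 19

Derivation:
Step 1: +3 fires, +2 burnt (F count now 3)
Step 2: +6 fires, +3 burnt (F count now 6)
Step 3: +3 fires, +6 burnt (F count now 3)
Step 4: +3 fires, +3 burnt (F count now 3)
Step 5: +3 fires, +3 burnt (F count now 3)
Step 6: +1 fires, +3 burnt (F count now 1)
Step 7: +0 fires, +1 burnt (F count now 0)
Fire out after step 7
Initially T: 21, now '.': 28
Total burnt (originally-T cells now '.'): 19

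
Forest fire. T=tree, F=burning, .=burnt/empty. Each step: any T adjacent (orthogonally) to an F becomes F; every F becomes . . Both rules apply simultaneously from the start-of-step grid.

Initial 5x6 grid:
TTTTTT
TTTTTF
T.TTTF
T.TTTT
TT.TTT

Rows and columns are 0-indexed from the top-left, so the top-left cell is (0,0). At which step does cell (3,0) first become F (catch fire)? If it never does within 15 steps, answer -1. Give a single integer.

Step 1: cell (3,0)='T' (+4 fires, +2 burnt)
Step 2: cell (3,0)='T' (+5 fires, +4 burnt)
Step 3: cell (3,0)='T' (+5 fires, +5 burnt)
Step 4: cell (3,0)='T' (+4 fires, +5 burnt)
Step 5: cell (3,0)='T' (+2 fires, +4 burnt)
Step 6: cell (3,0)='T' (+2 fires, +2 burnt)
Step 7: cell (3,0)='F' (+1 fires, +2 burnt)
  -> target ignites at step 7
Step 8: cell (3,0)='.' (+1 fires, +1 burnt)
Step 9: cell (3,0)='.' (+1 fires, +1 burnt)
Step 10: cell (3,0)='.' (+0 fires, +1 burnt)
  fire out at step 10

7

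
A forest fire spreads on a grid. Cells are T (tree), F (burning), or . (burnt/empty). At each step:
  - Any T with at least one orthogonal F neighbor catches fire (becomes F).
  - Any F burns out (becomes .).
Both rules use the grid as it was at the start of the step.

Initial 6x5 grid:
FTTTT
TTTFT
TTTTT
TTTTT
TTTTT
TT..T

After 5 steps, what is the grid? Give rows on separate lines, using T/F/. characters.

Step 1: 6 trees catch fire, 2 burn out
  .FTFT
  FTF.F
  TTTFT
  TTTTT
  TTTTT
  TT..T
Step 2: 7 trees catch fire, 6 burn out
  ..F.F
  .F...
  FTF.F
  TTTFT
  TTTTT
  TT..T
Step 3: 5 trees catch fire, 7 burn out
  .....
  .....
  .F...
  FTF.F
  TTTFT
  TT..T
Step 4: 4 trees catch fire, 5 burn out
  .....
  .....
  .....
  .F...
  FTF.F
  TT..T
Step 5: 3 trees catch fire, 4 burn out
  .....
  .....
  .....
  .....
  .F...
  FT..F

.....
.....
.....
.....
.F...
FT..F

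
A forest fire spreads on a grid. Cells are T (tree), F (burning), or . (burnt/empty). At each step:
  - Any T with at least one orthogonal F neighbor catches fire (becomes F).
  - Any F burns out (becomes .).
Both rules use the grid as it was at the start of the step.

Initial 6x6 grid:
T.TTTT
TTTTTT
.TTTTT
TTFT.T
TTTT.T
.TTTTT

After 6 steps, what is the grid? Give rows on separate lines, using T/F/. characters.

Step 1: 4 trees catch fire, 1 burn out
  T.TTTT
  TTTTTT
  .TFTTT
  TF.F.T
  TTFT.T
  .TTTTT
Step 2: 7 trees catch fire, 4 burn out
  T.TTTT
  TTFTTT
  .F.FTT
  F....T
  TF.F.T
  .TFTTT
Step 3: 7 trees catch fire, 7 burn out
  T.FTTT
  TF.FTT
  ....FT
  .....T
  F....T
  .F.FTT
Step 4: 5 trees catch fire, 7 burn out
  T..FTT
  F...FT
  .....F
  .....T
  .....T
  ....FT
Step 5: 5 trees catch fire, 5 burn out
  F...FT
  .....F
  ......
  .....F
  .....T
  .....F
Step 6: 2 trees catch fire, 5 burn out
  .....F
  ......
  ......
  ......
  .....F
  ......

.....F
......
......
......
.....F
......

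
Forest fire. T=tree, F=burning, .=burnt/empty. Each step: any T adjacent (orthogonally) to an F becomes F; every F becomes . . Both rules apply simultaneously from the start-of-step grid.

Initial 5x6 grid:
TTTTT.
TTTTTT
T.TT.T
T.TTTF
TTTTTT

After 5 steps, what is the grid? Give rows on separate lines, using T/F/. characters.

Step 1: 3 trees catch fire, 1 burn out
  TTTTT.
  TTTTTT
  T.TT.F
  T.TTF.
  TTTTTF
Step 2: 3 trees catch fire, 3 burn out
  TTTTT.
  TTTTTF
  T.TT..
  T.TF..
  TTTTF.
Step 3: 4 trees catch fire, 3 burn out
  TTTTT.
  TTTTF.
  T.TF..
  T.F...
  TTTF..
Step 4: 4 trees catch fire, 4 burn out
  TTTTF.
  TTTF..
  T.F...
  T.....
  TTF...
Step 5: 3 trees catch fire, 4 burn out
  TTTF..
  TTF...
  T.....
  T.....
  TF....

TTTF..
TTF...
T.....
T.....
TF....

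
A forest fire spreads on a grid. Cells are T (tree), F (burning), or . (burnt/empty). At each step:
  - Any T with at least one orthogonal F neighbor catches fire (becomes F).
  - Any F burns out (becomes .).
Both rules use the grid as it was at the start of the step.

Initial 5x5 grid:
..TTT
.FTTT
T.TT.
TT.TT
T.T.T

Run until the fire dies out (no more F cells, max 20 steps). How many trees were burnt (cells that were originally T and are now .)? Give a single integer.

Step 1: +1 fires, +1 burnt (F count now 1)
Step 2: +3 fires, +1 burnt (F count now 3)
Step 3: +3 fires, +3 burnt (F count now 3)
Step 4: +2 fires, +3 burnt (F count now 2)
Step 5: +1 fires, +2 burnt (F count now 1)
Step 6: +1 fires, +1 burnt (F count now 1)
Step 7: +0 fires, +1 burnt (F count now 0)
Fire out after step 7
Initially T: 16, now '.': 20
Total burnt (originally-T cells now '.'): 11

Answer: 11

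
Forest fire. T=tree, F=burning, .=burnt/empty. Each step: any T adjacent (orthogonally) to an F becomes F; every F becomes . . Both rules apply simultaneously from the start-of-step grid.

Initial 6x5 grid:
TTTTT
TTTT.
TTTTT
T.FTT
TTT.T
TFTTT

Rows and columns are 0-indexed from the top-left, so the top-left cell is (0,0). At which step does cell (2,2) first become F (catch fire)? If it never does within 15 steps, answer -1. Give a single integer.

Step 1: cell (2,2)='F' (+6 fires, +2 burnt)
  -> target ignites at step 1
Step 2: cell (2,2)='.' (+6 fires, +6 burnt)
Step 3: cell (2,2)='.' (+8 fires, +6 burnt)
Step 4: cell (2,2)='.' (+3 fires, +8 burnt)
Step 5: cell (2,2)='.' (+2 fires, +3 burnt)
Step 6: cell (2,2)='.' (+0 fires, +2 burnt)
  fire out at step 6

1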